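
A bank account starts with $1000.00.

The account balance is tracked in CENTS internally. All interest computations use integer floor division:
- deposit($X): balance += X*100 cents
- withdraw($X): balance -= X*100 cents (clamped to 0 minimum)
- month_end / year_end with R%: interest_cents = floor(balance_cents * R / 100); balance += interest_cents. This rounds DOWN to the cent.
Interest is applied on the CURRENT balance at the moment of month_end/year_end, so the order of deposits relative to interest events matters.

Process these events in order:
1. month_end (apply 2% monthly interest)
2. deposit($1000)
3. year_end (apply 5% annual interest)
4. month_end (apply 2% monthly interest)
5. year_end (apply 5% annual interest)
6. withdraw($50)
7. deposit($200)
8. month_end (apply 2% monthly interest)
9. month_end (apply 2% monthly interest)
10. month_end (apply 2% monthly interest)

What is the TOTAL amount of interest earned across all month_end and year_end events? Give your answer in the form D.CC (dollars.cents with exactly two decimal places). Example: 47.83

Answer: 419.80

Derivation:
After 1 (month_end (apply 2% monthly interest)): balance=$1020.00 total_interest=$20.00
After 2 (deposit($1000)): balance=$2020.00 total_interest=$20.00
After 3 (year_end (apply 5% annual interest)): balance=$2121.00 total_interest=$121.00
After 4 (month_end (apply 2% monthly interest)): balance=$2163.42 total_interest=$163.42
After 5 (year_end (apply 5% annual interest)): balance=$2271.59 total_interest=$271.59
After 6 (withdraw($50)): balance=$2221.59 total_interest=$271.59
After 7 (deposit($200)): balance=$2421.59 total_interest=$271.59
After 8 (month_end (apply 2% monthly interest)): balance=$2470.02 total_interest=$320.02
After 9 (month_end (apply 2% monthly interest)): balance=$2519.42 total_interest=$369.42
After 10 (month_end (apply 2% monthly interest)): balance=$2569.80 total_interest=$419.80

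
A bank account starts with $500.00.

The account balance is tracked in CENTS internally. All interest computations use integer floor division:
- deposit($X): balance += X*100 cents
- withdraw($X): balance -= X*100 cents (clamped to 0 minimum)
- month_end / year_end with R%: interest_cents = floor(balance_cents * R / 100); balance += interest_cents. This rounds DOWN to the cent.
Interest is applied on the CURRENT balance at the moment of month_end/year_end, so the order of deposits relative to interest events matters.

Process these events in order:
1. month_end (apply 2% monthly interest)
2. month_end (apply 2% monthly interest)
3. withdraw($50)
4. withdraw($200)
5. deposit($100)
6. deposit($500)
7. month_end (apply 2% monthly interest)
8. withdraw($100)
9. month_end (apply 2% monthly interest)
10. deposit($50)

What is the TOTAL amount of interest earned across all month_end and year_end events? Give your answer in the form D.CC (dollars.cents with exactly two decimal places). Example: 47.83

After 1 (month_end (apply 2% monthly interest)): balance=$510.00 total_interest=$10.00
After 2 (month_end (apply 2% monthly interest)): balance=$520.20 total_interest=$20.20
After 3 (withdraw($50)): balance=$470.20 total_interest=$20.20
After 4 (withdraw($200)): balance=$270.20 total_interest=$20.20
After 5 (deposit($100)): balance=$370.20 total_interest=$20.20
After 6 (deposit($500)): balance=$870.20 total_interest=$20.20
After 7 (month_end (apply 2% monthly interest)): balance=$887.60 total_interest=$37.60
After 8 (withdraw($100)): balance=$787.60 total_interest=$37.60
After 9 (month_end (apply 2% monthly interest)): balance=$803.35 total_interest=$53.35
After 10 (deposit($50)): balance=$853.35 total_interest=$53.35

Answer: 53.35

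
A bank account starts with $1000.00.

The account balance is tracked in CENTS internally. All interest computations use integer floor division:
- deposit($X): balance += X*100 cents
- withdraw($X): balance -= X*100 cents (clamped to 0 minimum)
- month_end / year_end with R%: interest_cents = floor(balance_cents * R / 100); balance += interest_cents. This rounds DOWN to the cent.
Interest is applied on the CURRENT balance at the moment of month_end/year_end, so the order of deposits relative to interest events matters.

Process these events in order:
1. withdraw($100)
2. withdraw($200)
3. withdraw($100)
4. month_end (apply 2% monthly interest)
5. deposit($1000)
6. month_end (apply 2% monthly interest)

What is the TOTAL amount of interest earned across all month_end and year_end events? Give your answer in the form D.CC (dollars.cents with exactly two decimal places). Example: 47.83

After 1 (withdraw($100)): balance=$900.00 total_interest=$0.00
After 2 (withdraw($200)): balance=$700.00 total_interest=$0.00
After 3 (withdraw($100)): balance=$600.00 total_interest=$0.00
After 4 (month_end (apply 2% monthly interest)): balance=$612.00 total_interest=$12.00
After 5 (deposit($1000)): balance=$1612.00 total_interest=$12.00
After 6 (month_end (apply 2% monthly interest)): balance=$1644.24 total_interest=$44.24

Answer: 44.24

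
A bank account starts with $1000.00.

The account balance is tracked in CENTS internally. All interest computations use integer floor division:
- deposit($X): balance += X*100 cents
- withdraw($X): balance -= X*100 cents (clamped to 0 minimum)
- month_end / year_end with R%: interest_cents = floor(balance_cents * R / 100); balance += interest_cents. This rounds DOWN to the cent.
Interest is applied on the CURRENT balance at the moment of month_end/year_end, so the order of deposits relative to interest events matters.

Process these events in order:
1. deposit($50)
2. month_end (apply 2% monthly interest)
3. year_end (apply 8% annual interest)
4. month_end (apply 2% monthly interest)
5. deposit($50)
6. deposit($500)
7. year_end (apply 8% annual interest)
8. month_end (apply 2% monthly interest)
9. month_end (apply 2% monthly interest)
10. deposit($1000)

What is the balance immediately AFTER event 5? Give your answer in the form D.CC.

Answer: 1229.81

Derivation:
After 1 (deposit($50)): balance=$1050.00 total_interest=$0.00
After 2 (month_end (apply 2% monthly interest)): balance=$1071.00 total_interest=$21.00
After 3 (year_end (apply 8% annual interest)): balance=$1156.68 total_interest=$106.68
After 4 (month_end (apply 2% monthly interest)): balance=$1179.81 total_interest=$129.81
After 5 (deposit($50)): balance=$1229.81 total_interest=$129.81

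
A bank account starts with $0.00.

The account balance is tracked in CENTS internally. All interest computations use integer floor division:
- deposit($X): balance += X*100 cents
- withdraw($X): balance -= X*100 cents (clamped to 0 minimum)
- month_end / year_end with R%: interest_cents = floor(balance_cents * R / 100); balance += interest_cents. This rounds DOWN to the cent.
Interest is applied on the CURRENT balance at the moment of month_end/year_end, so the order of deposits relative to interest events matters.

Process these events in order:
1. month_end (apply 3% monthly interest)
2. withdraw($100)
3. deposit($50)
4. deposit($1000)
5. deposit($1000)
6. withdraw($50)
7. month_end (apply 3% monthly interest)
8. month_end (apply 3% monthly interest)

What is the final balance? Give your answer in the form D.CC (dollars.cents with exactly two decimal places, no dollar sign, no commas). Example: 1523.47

Answer: 2121.80

Derivation:
After 1 (month_end (apply 3% monthly interest)): balance=$0.00 total_interest=$0.00
After 2 (withdraw($100)): balance=$0.00 total_interest=$0.00
After 3 (deposit($50)): balance=$50.00 total_interest=$0.00
After 4 (deposit($1000)): balance=$1050.00 total_interest=$0.00
After 5 (deposit($1000)): balance=$2050.00 total_interest=$0.00
After 6 (withdraw($50)): balance=$2000.00 total_interest=$0.00
After 7 (month_end (apply 3% monthly interest)): balance=$2060.00 total_interest=$60.00
After 8 (month_end (apply 3% monthly interest)): balance=$2121.80 total_interest=$121.80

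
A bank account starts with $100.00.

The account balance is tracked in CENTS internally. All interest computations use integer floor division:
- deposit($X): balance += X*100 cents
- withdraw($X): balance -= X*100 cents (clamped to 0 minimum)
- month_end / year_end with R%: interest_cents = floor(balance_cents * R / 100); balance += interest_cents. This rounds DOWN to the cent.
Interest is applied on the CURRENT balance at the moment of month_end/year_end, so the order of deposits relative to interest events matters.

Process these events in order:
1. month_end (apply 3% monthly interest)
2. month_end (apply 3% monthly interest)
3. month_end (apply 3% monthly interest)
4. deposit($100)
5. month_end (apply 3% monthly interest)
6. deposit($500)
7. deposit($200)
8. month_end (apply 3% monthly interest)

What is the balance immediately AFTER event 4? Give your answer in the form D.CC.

Answer: 209.27

Derivation:
After 1 (month_end (apply 3% monthly interest)): balance=$103.00 total_interest=$3.00
After 2 (month_end (apply 3% monthly interest)): balance=$106.09 total_interest=$6.09
After 3 (month_end (apply 3% monthly interest)): balance=$109.27 total_interest=$9.27
After 4 (deposit($100)): balance=$209.27 total_interest=$9.27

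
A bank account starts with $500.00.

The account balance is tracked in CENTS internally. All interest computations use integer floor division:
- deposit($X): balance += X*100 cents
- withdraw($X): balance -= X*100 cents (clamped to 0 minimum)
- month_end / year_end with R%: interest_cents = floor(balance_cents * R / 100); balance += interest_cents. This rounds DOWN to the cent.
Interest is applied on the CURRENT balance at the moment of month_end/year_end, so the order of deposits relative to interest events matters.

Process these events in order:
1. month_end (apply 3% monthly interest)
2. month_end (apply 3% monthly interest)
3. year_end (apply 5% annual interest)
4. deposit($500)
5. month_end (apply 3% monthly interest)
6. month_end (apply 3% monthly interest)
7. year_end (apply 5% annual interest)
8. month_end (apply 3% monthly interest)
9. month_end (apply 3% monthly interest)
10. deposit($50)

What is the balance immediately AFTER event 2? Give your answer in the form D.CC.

After 1 (month_end (apply 3% monthly interest)): balance=$515.00 total_interest=$15.00
After 2 (month_end (apply 3% monthly interest)): balance=$530.45 total_interest=$30.45

Answer: 530.45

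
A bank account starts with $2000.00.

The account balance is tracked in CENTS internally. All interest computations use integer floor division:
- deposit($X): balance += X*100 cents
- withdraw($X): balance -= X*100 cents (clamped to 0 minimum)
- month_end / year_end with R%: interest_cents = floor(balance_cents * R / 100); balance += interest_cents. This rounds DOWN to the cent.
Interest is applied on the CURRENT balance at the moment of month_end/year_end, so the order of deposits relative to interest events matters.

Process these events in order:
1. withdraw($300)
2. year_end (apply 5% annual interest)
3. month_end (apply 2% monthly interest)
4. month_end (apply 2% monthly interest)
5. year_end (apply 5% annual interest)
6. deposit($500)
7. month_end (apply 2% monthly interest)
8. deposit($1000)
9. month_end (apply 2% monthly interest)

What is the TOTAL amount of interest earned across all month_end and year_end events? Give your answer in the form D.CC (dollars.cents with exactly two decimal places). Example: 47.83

Answer: 368.92

Derivation:
After 1 (withdraw($300)): balance=$1700.00 total_interest=$0.00
After 2 (year_end (apply 5% annual interest)): balance=$1785.00 total_interest=$85.00
After 3 (month_end (apply 2% monthly interest)): balance=$1820.70 total_interest=$120.70
After 4 (month_end (apply 2% monthly interest)): balance=$1857.11 total_interest=$157.11
After 5 (year_end (apply 5% annual interest)): balance=$1949.96 total_interest=$249.96
After 6 (deposit($500)): balance=$2449.96 total_interest=$249.96
After 7 (month_end (apply 2% monthly interest)): balance=$2498.95 total_interest=$298.95
After 8 (deposit($1000)): balance=$3498.95 total_interest=$298.95
After 9 (month_end (apply 2% monthly interest)): balance=$3568.92 total_interest=$368.92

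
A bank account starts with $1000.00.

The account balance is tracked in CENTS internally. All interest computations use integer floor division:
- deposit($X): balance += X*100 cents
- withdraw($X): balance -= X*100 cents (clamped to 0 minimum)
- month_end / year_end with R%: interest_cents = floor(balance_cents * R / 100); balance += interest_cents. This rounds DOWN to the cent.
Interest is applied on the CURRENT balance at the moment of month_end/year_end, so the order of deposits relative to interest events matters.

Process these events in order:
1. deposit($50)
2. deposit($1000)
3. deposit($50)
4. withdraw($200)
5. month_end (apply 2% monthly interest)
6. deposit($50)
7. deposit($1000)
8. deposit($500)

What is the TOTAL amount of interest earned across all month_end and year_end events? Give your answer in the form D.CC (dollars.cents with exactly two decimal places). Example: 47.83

Answer: 38.00

Derivation:
After 1 (deposit($50)): balance=$1050.00 total_interest=$0.00
After 2 (deposit($1000)): balance=$2050.00 total_interest=$0.00
After 3 (deposit($50)): balance=$2100.00 total_interest=$0.00
After 4 (withdraw($200)): balance=$1900.00 total_interest=$0.00
After 5 (month_end (apply 2% monthly interest)): balance=$1938.00 total_interest=$38.00
After 6 (deposit($50)): balance=$1988.00 total_interest=$38.00
After 7 (deposit($1000)): balance=$2988.00 total_interest=$38.00
After 8 (deposit($500)): balance=$3488.00 total_interest=$38.00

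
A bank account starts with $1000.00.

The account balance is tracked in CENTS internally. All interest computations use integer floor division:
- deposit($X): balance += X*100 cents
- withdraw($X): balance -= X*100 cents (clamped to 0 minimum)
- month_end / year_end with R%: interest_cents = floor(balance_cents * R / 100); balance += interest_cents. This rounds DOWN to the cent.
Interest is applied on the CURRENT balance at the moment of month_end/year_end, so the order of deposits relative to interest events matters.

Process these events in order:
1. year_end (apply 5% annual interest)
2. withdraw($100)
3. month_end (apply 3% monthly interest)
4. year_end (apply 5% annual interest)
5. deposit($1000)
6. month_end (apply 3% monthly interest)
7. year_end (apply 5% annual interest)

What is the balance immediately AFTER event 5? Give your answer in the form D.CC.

Answer: 2027.42

Derivation:
After 1 (year_end (apply 5% annual interest)): balance=$1050.00 total_interest=$50.00
After 2 (withdraw($100)): balance=$950.00 total_interest=$50.00
After 3 (month_end (apply 3% monthly interest)): balance=$978.50 total_interest=$78.50
After 4 (year_end (apply 5% annual interest)): balance=$1027.42 total_interest=$127.42
After 5 (deposit($1000)): balance=$2027.42 total_interest=$127.42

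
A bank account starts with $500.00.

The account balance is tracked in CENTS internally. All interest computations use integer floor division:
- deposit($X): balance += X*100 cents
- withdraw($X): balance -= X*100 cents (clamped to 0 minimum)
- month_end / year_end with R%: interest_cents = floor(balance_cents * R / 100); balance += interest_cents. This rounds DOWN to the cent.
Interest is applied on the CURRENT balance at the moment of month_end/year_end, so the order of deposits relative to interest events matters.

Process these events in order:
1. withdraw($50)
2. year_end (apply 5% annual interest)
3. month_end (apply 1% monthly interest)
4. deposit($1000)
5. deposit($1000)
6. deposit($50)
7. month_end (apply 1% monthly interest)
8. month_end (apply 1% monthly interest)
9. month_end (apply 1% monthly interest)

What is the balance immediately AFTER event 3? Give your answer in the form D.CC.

After 1 (withdraw($50)): balance=$450.00 total_interest=$0.00
After 2 (year_end (apply 5% annual interest)): balance=$472.50 total_interest=$22.50
After 3 (month_end (apply 1% monthly interest)): balance=$477.22 total_interest=$27.22

Answer: 477.22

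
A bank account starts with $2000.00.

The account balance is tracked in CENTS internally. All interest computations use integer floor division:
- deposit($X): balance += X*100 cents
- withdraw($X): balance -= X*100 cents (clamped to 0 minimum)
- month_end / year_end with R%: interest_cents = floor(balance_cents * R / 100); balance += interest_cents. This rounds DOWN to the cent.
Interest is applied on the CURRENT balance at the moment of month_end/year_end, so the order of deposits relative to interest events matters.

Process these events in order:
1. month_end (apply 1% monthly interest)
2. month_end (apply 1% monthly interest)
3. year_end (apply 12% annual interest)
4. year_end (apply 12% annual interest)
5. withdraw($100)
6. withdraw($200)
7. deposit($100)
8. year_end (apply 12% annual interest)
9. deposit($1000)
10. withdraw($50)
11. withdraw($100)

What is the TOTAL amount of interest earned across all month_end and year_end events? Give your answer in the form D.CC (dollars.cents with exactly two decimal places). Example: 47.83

Answer: 842.32

Derivation:
After 1 (month_end (apply 1% monthly interest)): balance=$2020.00 total_interest=$20.00
After 2 (month_end (apply 1% monthly interest)): balance=$2040.20 total_interest=$40.20
After 3 (year_end (apply 12% annual interest)): balance=$2285.02 total_interest=$285.02
After 4 (year_end (apply 12% annual interest)): balance=$2559.22 total_interest=$559.22
After 5 (withdraw($100)): balance=$2459.22 total_interest=$559.22
After 6 (withdraw($200)): balance=$2259.22 total_interest=$559.22
After 7 (deposit($100)): balance=$2359.22 total_interest=$559.22
After 8 (year_end (apply 12% annual interest)): balance=$2642.32 total_interest=$842.32
After 9 (deposit($1000)): balance=$3642.32 total_interest=$842.32
After 10 (withdraw($50)): balance=$3592.32 total_interest=$842.32
After 11 (withdraw($100)): balance=$3492.32 total_interest=$842.32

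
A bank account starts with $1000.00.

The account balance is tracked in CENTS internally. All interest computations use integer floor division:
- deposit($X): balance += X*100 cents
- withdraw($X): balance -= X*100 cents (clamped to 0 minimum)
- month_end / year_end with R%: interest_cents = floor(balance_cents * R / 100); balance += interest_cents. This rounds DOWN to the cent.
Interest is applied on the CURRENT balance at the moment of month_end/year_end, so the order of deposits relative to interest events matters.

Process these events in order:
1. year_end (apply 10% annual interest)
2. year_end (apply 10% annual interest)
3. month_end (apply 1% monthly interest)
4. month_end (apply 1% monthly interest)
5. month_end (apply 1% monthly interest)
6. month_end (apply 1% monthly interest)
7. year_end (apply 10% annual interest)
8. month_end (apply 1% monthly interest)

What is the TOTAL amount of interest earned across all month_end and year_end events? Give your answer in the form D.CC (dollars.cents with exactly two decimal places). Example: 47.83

After 1 (year_end (apply 10% annual interest)): balance=$1100.00 total_interest=$100.00
After 2 (year_end (apply 10% annual interest)): balance=$1210.00 total_interest=$210.00
After 3 (month_end (apply 1% monthly interest)): balance=$1222.10 total_interest=$222.10
After 4 (month_end (apply 1% monthly interest)): balance=$1234.32 total_interest=$234.32
After 5 (month_end (apply 1% monthly interest)): balance=$1246.66 total_interest=$246.66
After 6 (month_end (apply 1% monthly interest)): balance=$1259.12 total_interest=$259.12
After 7 (year_end (apply 10% annual interest)): balance=$1385.03 total_interest=$385.03
After 8 (month_end (apply 1% monthly interest)): balance=$1398.88 total_interest=$398.88

Answer: 398.88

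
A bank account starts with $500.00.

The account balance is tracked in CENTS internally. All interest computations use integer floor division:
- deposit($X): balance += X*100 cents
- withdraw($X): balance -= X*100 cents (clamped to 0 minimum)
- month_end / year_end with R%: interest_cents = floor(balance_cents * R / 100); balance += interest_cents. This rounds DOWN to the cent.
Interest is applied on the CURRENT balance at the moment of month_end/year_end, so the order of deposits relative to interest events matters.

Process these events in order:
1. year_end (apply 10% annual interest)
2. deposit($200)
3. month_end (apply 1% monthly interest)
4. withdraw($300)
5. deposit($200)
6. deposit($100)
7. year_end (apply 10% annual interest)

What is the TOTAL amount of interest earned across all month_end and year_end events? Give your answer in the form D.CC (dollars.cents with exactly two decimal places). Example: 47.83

Answer: 133.25

Derivation:
After 1 (year_end (apply 10% annual interest)): balance=$550.00 total_interest=$50.00
After 2 (deposit($200)): balance=$750.00 total_interest=$50.00
After 3 (month_end (apply 1% monthly interest)): balance=$757.50 total_interest=$57.50
After 4 (withdraw($300)): balance=$457.50 total_interest=$57.50
After 5 (deposit($200)): balance=$657.50 total_interest=$57.50
After 6 (deposit($100)): balance=$757.50 total_interest=$57.50
After 7 (year_end (apply 10% annual interest)): balance=$833.25 total_interest=$133.25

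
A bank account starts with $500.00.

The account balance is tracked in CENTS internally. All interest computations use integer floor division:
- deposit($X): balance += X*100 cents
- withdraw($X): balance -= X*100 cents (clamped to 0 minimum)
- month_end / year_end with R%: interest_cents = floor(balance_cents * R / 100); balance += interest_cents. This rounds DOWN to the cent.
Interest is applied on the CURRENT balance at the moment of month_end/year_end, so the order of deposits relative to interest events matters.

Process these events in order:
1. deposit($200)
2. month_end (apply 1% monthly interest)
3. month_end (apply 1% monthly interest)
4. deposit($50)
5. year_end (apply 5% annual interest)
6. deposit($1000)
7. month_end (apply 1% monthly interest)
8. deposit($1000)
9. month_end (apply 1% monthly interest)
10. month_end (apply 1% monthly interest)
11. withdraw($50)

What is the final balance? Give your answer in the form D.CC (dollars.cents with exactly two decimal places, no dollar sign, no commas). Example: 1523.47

After 1 (deposit($200)): balance=$700.00 total_interest=$0.00
After 2 (month_end (apply 1% monthly interest)): balance=$707.00 total_interest=$7.00
After 3 (month_end (apply 1% monthly interest)): balance=$714.07 total_interest=$14.07
After 4 (deposit($50)): balance=$764.07 total_interest=$14.07
After 5 (year_end (apply 5% annual interest)): balance=$802.27 total_interest=$52.27
After 6 (deposit($1000)): balance=$1802.27 total_interest=$52.27
After 7 (month_end (apply 1% monthly interest)): balance=$1820.29 total_interest=$70.29
After 8 (deposit($1000)): balance=$2820.29 total_interest=$70.29
After 9 (month_end (apply 1% monthly interest)): balance=$2848.49 total_interest=$98.49
After 10 (month_end (apply 1% monthly interest)): balance=$2876.97 total_interest=$126.97
After 11 (withdraw($50)): balance=$2826.97 total_interest=$126.97

Answer: 2826.97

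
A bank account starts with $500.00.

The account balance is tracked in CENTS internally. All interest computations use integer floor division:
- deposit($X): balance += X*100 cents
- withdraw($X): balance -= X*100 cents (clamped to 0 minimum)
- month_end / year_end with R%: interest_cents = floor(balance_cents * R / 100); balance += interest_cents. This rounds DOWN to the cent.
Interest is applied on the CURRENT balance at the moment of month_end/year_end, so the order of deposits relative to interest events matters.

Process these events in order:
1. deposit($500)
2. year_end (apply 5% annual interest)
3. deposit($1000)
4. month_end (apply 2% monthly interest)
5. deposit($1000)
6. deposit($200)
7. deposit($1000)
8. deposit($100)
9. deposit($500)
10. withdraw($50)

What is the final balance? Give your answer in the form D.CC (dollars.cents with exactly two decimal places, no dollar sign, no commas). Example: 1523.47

Answer: 4841.00

Derivation:
After 1 (deposit($500)): balance=$1000.00 total_interest=$0.00
After 2 (year_end (apply 5% annual interest)): balance=$1050.00 total_interest=$50.00
After 3 (deposit($1000)): balance=$2050.00 total_interest=$50.00
After 4 (month_end (apply 2% monthly interest)): balance=$2091.00 total_interest=$91.00
After 5 (deposit($1000)): balance=$3091.00 total_interest=$91.00
After 6 (deposit($200)): balance=$3291.00 total_interest=$91.00
After 7 (deposit($1000)): balance=$4291.00 total_interest=$91.00
After 8 (deposit($100)): balance=$4391.00 total_interest=$91.00
After 9 (deposit($500)): balance=$4891.00 total_interest=$91.00
After 10 (withdraw($50)): balance=$4841.00 total_interest=$91.00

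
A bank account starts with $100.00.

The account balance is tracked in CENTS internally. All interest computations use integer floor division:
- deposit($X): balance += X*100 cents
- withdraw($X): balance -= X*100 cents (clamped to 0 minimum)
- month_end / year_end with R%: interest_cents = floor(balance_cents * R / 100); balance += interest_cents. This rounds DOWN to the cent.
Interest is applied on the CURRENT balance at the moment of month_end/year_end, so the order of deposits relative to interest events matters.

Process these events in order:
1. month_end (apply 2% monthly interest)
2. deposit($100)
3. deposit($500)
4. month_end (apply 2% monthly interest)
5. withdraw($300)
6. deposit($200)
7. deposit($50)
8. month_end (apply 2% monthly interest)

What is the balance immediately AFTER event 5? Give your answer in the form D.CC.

After 1 (month_end (apply 2% monthly interest)): balance=$102.00 total_interest=$2.00
After 2 (deposit($100)): balance=$202.00 total_interest=$2.00
After 3 (deposit($500)): balance=$702.00 total_interest=$2.00
After 4 (month_end (apply 2% monthly interest)): balance=$716.04 total_interest=$16.04
After 5 (withdraw($300)): balance=$416.04 total_interest=$16.04

Answer: 416.04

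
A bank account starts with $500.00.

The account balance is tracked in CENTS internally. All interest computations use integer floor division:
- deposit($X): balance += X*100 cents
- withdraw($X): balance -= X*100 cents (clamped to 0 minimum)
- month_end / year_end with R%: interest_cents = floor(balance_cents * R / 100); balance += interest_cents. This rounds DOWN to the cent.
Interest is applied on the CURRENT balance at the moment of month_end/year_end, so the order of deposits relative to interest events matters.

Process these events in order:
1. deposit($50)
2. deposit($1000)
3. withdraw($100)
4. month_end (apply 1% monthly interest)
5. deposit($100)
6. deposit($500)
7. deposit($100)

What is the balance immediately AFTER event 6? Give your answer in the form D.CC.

After 1 (deposit($50)): balance=$550.00 total_interest=$0.00
After 2 (deposit($1000)): balance=$1550.00 total_interest=$0.00
After 3 (withdraw($100)): balance=$1450.00 total_interest=$0.00
After 4 (month_end (apply 1% monthly interest)): balance=$1464.50 total_interest=$14.50
After 5 (deposit($100)): balance=$1564.50 total_interest=$14.50
After 6 (deposit($500)): balance=$2064.50 total_interest=$14.50

Answer: 2064.50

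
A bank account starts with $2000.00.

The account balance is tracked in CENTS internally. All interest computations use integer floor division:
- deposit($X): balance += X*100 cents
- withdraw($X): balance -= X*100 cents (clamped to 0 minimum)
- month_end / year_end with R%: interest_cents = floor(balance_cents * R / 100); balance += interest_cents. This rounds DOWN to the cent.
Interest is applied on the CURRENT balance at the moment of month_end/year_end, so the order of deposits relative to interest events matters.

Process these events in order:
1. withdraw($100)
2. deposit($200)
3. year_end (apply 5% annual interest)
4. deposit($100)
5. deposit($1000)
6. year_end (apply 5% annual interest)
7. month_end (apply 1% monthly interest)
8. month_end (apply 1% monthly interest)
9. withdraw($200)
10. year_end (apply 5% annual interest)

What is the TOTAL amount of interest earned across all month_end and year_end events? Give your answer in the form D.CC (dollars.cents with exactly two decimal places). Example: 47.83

After 1 (withdraw($100)): balance=$1900.00 total_interest=$0.00
After 2 (deposit($200)): balance=$2100.00 total_interest=$0.00
After 3 (year_end (apply 5% annual interest)): balance=$2205.00 total_interest=$105.00
After 4 (deposit($100)): balance=$2305.00 total_interest=$105.00
After 5 (deposit($1000)): balance=$3305.00 total_interest=$105.00
After 6 (year_end (apply 5% annual interest)): balance=$3470.25 total_interest=$270.25
After 7 (month_end (apply 1% monthly interest)): balance=$3504.95 total_interest=$304.95
After 8 (month_end (apply 1% monthly interest)): balance=$3539.99 total_interest=$339.99
After 9 (withdraw($200)): balance=$3339.99 total_interest=$339.99
After 10 (year_end (apply 5% annual interest)): balance=$3506.98 total_interest=$506.98

Answer: 506.98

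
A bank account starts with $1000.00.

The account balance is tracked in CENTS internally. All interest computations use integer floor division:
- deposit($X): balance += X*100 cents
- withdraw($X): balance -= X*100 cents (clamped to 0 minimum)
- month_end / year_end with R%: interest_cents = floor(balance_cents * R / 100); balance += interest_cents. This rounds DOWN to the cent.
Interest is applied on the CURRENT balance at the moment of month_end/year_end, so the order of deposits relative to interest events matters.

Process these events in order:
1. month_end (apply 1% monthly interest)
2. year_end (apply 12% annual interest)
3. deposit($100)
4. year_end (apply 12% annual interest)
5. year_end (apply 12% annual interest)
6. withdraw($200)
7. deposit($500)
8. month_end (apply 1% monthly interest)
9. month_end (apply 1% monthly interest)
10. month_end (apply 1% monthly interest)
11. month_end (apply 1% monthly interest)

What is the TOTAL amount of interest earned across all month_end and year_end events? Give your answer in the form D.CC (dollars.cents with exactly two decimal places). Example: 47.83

Answer: 519.28

Derivation:
After 1 (month_end (apply 1% monthly interest)): balance=$1010.00 total_interest=$10.00
After 2 (year_end (apply 12% annual interest)): balance=$1131.20 total_interest=$131.20
After 3 (deposit($100)): balance=$1231.20 total_interest=$131.20
After 4 (year_end (apply 12% annual interest)): balance=$1378.94 total_interest=$278.94
After 5 (year_end (apply 12% annual interest)): balance=$1544.41 total_interest=$444.41
After 6 (withdraw($200)): balance=$1344.41 total_interest=$444.41
After 7 (deposit($500)): balance=$1844.41 total_interest=$444.41
After 8 (month_end (apply 1% monthly interest)): balance=$1862.85 total_interest=$462.85
After 9 (month_end (apply 1% monthly interest)): balance=$1881.47 total_interest=$481.47
After 10 (month_end (apply 1% monthly interest)): balance=$1900.28 total_interest=$500.28
After 11 (month_end (apply 1% monthly interest)): balance=$1919.28 total_interest=$519.28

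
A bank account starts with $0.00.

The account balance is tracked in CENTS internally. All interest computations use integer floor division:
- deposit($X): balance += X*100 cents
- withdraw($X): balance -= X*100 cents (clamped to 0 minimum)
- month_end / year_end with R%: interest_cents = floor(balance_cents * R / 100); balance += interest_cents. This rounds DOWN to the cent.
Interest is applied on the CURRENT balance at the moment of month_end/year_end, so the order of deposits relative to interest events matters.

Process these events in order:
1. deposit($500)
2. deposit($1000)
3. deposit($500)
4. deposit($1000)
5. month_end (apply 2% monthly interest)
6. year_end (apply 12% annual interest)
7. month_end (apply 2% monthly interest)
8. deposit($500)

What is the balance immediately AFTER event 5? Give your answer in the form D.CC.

After 1 (deposit($500)): balance=$500.00 total_interest=$0.00
After 2 (deposit($1000)): balance=$1500.00 total_interest=$0.00
After 3 (deposit($500)): balance=$2000.00 total_interest=$0.00
After 4 (deposit($1000)): balance=$3000.00 total_interest=$0.00
After 5 (month_end (apply 2% monthly interest)): balance=$3060.00 total_interest=$60.00

Answer: 3060.00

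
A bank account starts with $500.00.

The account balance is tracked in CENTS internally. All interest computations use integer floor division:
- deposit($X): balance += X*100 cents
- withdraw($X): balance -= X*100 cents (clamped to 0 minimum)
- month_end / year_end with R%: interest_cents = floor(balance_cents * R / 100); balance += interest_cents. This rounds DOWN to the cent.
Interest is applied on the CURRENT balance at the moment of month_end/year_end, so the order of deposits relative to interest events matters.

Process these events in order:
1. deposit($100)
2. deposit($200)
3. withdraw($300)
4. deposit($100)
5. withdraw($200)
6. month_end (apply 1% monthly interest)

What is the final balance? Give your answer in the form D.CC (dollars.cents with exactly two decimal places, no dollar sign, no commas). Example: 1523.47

Answer: 404.00

Derivation:
After 1 (deposit($100)): balance=$600.00 total_interest=$0.00
After 2 (deposit($200)): balance=$800.00 total_interest=$0.00
After 3 (withdraw($300)): balance=$500.00 total_interest=$0.00
After 4 (deposit($100)): balance=$600.00 total_interest=$0.00
After 5 (withdraw($200)): balance=$400.00 total_interest=$0.00
After 6 (month_end (apply 1% monthly interest)): balance=$404.00 total_interest=$4.00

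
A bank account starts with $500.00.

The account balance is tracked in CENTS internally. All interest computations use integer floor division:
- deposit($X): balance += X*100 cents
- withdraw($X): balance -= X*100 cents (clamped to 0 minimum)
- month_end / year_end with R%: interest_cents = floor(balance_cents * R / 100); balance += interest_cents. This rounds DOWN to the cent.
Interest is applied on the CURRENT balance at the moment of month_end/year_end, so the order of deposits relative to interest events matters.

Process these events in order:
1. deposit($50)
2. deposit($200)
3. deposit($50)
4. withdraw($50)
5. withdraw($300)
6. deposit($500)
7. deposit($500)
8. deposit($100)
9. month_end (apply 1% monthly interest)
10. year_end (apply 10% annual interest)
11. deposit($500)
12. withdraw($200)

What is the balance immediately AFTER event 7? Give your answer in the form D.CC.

Answer: 1450.00

Derivation:
After 1 (deposit($50)): balance=$550.00 total_interest=$0.00
After 2 (deposit($200)): balance=$750.00 total_interest=$0.00
After 3 (deposit($50)): balance=$800.00 total_interest=$0.00
After 4 (withdraw($50)): balance=$750.00 total_interest=$0.00
After 5 (withdraw($300)): balance=$450.00 total_interest=$0.00
After 6 (deposit($500)): balance=$950.00 total_interest=$0.00
After 7 (deposit($500)): balance=$1450.00 total_interest=$0.00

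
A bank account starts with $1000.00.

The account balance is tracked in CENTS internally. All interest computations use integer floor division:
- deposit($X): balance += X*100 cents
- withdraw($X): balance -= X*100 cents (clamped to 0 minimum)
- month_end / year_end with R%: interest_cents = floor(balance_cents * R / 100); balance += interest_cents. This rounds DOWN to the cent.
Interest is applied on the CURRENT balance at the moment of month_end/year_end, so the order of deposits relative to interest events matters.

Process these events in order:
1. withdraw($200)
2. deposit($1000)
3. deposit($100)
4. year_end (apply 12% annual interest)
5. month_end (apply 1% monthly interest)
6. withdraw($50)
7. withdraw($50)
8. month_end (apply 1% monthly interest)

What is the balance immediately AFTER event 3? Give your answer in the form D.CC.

Answer: 1900.00

Derivation:
After 1 (withdraw($200)): balance=$800.00 total_interest=$0.00
After 2 (deposit($1000)): balance=$1800.00 total_interest=$0.00
After 3 (deposit($100)): balance=$1900.00 total_interest=$0.00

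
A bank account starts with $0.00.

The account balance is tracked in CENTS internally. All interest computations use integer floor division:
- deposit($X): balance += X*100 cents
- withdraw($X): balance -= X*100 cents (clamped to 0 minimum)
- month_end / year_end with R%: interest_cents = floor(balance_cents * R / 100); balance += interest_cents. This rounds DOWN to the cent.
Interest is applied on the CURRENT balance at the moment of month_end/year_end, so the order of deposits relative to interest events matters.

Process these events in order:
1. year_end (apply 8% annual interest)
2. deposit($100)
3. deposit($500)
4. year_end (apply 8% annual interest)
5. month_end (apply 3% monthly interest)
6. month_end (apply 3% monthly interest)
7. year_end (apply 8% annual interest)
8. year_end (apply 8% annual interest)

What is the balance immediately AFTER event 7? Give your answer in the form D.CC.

After 1 (year_end (apply 8% annual interest)): balance=$0.00 total_interest=$0.00
After 2 (deposit($100)): balance=$100.00 total_interest=$0.00
After 3 (deposit($500)): balance=$600.00 total_interest=$0.00
After 4 (year_end (apply 8% annual interest)): balance=$648.00 total_interest=$48.00
After 5 (month_end (apply 3% monthly interest)): balance=$667.44 total_interest=$67.44
After 6 (month_end (apply 3% monthly interest)): balance=$687.46 total_interest=$87.46
After 7 (year_end (apply 8% annual interest)): balance=$742.45 total_interest=$142.45

Answer: 742.45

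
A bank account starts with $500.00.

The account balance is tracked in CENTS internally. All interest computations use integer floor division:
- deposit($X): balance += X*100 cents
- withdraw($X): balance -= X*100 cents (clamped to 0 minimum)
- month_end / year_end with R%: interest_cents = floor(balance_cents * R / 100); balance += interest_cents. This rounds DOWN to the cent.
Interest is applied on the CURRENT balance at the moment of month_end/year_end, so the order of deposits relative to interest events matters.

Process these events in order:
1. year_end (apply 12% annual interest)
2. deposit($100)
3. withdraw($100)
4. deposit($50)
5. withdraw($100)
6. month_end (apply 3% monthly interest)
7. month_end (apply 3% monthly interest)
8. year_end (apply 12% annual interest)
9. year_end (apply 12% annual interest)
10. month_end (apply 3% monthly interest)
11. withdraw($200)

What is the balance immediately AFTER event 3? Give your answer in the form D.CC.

After 1 (year_end (apply 12% annual interest)): balance=$560.00 total_interest=$60.00
After 2 (deposit($100)): balance=$660.00 total_interest=$60.00
After 3 (withdraw($100)): balance=$560.00 total_interest=$60.00

Answer: 560.00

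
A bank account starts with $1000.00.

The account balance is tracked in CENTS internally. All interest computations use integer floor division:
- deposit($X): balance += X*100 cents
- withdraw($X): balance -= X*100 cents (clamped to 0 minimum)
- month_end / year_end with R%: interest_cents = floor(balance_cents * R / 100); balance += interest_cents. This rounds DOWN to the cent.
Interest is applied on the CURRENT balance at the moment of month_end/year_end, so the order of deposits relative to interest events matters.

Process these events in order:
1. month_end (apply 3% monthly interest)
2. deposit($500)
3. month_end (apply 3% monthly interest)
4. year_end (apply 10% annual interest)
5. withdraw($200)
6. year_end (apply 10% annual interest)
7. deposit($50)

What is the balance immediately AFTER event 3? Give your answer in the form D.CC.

Answer: 1575.90

Derivation:
After 1 (month_end (apply 3% monthly interest)): balance=$1030.00 total_interest=$30.00
After 2 (deposit($500)): balance=$1530.00 total_interest=$30.00
After 3 (month_end (apply 3% monthly interest)): balance=$1575.90 total_interest=$75.90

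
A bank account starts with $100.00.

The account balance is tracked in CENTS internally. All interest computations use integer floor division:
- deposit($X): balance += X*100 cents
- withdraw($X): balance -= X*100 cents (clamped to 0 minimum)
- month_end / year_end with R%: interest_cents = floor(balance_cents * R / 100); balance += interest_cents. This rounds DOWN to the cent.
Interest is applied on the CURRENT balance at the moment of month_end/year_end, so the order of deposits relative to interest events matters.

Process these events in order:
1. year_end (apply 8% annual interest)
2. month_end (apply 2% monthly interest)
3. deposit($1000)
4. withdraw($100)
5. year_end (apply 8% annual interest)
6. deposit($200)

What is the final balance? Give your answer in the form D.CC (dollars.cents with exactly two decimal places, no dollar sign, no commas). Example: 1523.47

Answer: 1290.97

Derivation:
After 1 (year_end (apply 8% annual interest)): balance=$108.00 total_interest=$8.00
After 2 (month_end (apply 2% monthly interest)): balance=$110.16 total_interest=$10.16
After 3 (deposit($1000)): balance=$1110.16 total_interest=$10.16
After 4 (withdraw($100)): balance=$1010.16 total_interest=$10.16
After 5 (year_end (apply 8% annual interest)): balance=$1090.97 total_interest=$90.97
After 6 (deposit($200)): balance=$1290.97 total_interest=$90.97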